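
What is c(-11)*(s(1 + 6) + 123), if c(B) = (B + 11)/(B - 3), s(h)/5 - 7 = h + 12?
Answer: 0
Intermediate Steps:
s(h) = 95 + 5*h (s(h) = 35 + 5*(h + 12) = 35 + 5*(12 + h) = 35 + (60 + 5*h) = 95 + 5*h)
c(B) = (11 + B)/(-3 + B)
c(-11)*(s(1 + 6) + 123) = ((11 - 11)/(-3 - 11))*((95 + 5*(1 + 6)) + 123) = (0/(-14))*((95 + 5*7) + 123) = (-1/14*0)*((95 + 35) + 123) = 0*(130 + 123) = 0*253 = 0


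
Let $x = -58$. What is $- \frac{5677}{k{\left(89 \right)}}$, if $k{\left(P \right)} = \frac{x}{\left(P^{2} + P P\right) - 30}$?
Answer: $\frac{44882362}{29} \approx 1.5477 \cdot 10^{6}$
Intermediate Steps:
$k{\left(P \right)} = - \frac{58}{-30 + 2 P^{2}}$ ($k{\left(P \right)} = - \frac{58}{\left(P^{2} + P P\right) - 30} = - \frac{58}{\left(P^{2} + P^{2}\right) - 30} = - \frac{58}{2 P^{2} - 30} = - \frac{58}{-30 + 2 P^{2}}$)
$- \frac{5677}{k{\left(89 \right)}} = - \frac{5677}{\left(-29\right) \frac{1}{-15 + 89^{2}}} = - \frac{5677}{\left(-29\right) \frac{1}{-15 + 7921}} = - \frac{5677}{\left(-29\right) \frac{1}{7906}} = - \frac{5677}{- \frac{29}{7906}} = \left(-5677\right) \left(- \frac{7906}{29}\right) = \frac{44882362}{29}$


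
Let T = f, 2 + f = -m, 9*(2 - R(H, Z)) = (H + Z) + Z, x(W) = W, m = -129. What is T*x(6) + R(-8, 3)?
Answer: 6878/9 ≈ 764.22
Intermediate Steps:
R(H, Z) = 2 - 2*Z/9 - H/9 (R(H, Z) = 2 - ((H + Z) + Z)/9 = 2 - (H + 2*Z)/9 = 2 + (-2*Z/9 - H/9) = 2 - 2*Z/9 - H/9)
f = 127 (f = -2 - 1*(-129) = -2 + 129 = 127)
T = 127
T*x(6) + R(-8, 3) = 127*6 + (2 - 2/9*3 - ⅑*(-8)) = 762 + (2 - ⅔ + 8/9) = 762 + 20/9 = 6878/9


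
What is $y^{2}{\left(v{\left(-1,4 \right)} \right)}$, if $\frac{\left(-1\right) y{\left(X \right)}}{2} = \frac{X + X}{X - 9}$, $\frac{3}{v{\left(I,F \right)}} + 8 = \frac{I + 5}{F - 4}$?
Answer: $0$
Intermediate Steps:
$v{\left(I,F \right)} = \frac{3}{-8 + \frac{5 + I}{-4 + F}}$ ($v{\left(I,F \right)} = \frac{3}{-8 + \frac{I + 5}{F - 4}} = \frac{3}{-8 + \frac{5 + I}{-4 + F}}$)
$y{\left(X \right)} = - \frac{4 X}{-9 + X}$ ($y{\left(X \right)} = - 2 \frac{X + X}{X - 9} = - 2 \frac{2 X}{-9 + X} = - \frac{4 X}{-9 + X}$)
$y^{2}{\left(v{\left(-1,4 \right)} \right)} = \left(- \frac{4 \frac{3 \left(-4 + 4\right)}{37 - 1 - 32}}{-9 + \frac{3 \left(-4 + 4\right)}{37 - 1 - 32}}\right)^{2} = \left(- \frac{4 \cdot 3 \frac{1}{37 - 1 - 32} \cdot 0}{-9 + 3 \frac{1}{37 - 1 - 32} \cdot 0}\right)^{2} = \left(- \frac{4 \cdot 3 \cdot \frac{1}{4} \cdot 0}{-9 + 3 \cdot \frac{1}{4} \cdot 0}\right)^{2} = \left(\left(-4\right) 0 \frac{1}{-9 + 0}\right)^{2} = \left(\left(-4\right) 0 \frac{1}{-9}\right)^{2} = \left(\left(-4\right) 0 \left(- \frac{1}{9}\right)\right)^{2} = 0^{2} = 0$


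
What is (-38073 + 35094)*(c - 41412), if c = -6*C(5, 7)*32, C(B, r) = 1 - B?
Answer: 121078476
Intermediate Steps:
c = 768 (c = -6*(1 - 1*5)*32 = -6*(1 - 5)*32 = -6*(-4)*32 = 24*32 = 768)
(-38073 + 35094)*(c - 41412) = (-38073 + 35094)*(768 - 41412) = -2979*(-40644) = 121078476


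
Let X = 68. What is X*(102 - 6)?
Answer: 6528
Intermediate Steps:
X*(102 - 6) = 68*(102 - 6) = 68*96 = 6528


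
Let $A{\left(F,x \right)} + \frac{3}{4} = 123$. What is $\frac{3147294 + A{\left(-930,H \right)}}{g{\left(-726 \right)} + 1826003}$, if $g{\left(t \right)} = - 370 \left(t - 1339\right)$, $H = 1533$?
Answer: $\frac{4196555}{3453404} \approx 1.2152$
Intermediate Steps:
$g{\left(t \right)} = 495430 - 370 t$ ($g{\left(t \right)} = - 370 \left(-1339 + t\right) = 495430 - 370 t$)
$A{\left(F,x \right)} = \frac{489}{4}$ ($A{\left(F,x \right)} = - \frac{3}{4} + 123 = \frac{489}{4}$)
$\frac{3147294 + A{\left(-930,H \right)}}{g{\left(-726 \right)} + 1826003} = \frac{3147294 + \frac{489}{4}}{\left(495430 - -268620\right) + 1826003} = \frac{12589665}{4 \left(\left(495430 + 268620\right) + 1826003\right)} = \frac{12589665}{4 \left(764050 + 1826003\right)} = \frac{12589665}{4 \cdot 2590053} = \frac{12589665}{4} \cdot \frac{1}{2590053} = \frac{4196555}{3453404}$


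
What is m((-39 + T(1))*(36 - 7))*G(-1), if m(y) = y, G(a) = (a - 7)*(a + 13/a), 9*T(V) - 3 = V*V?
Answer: -1127056/9 ≈ -1.2523e+5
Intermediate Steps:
T(V) = 1/3 + V**2/9 (T(V) = 1/3 + (V*V)/9 = 1/3 + V**2/9)
G(a) = (-7 + a)*(a + 13/a)
m((-39 + T(1))*(36 - 7))*G(-1) = ((-39 + (1/3 + (1/9)*1**2))*(36 - 7))*(13 + (-1)**2 - 91/(-1) - 7*(-1)) = ((-39 + (1/3 + (1/9)*1))*29)*(13 + 1 - 91*(-1) + 7) = ((-39 + (1/3 + 1/9))*29)*(13 + 1 + 91 + 7) = ((-39 + 4/9)*29)*112 = -347/9*29*112 = -10063/9*112 = -1127056/9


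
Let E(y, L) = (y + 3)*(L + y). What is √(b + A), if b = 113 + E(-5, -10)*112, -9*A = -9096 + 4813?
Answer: 2*√8885/3 ≈ 62.840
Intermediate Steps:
E(y, L) = (3 + y)*(L + y)
A = 4283/9 (A = -(-9096 + 4813)/9 = -⅑*(-4283) = 4283/9 ≈ 475.89)
b = 3473 (b = 113 + ((-5)² + 3*(-10) + 3*(-5) - 10*(-5))*112 = 113 + (25 - 30 - 15 + 50)*112 = 113 + 30*112 = 113 + 3360 = 3473)
√(b + A) = √(3473 + 4283/9) = √(35540/9) = 2*√8885/3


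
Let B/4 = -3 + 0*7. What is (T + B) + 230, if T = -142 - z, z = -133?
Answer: 209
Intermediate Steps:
B = -12 (B = 4*(-3 + 0*7) = 4*(-3 + 0) = 4*(-3) = -12)
T = -9 (T = -142 - 1*(-133) = -142 + 133 = -9)
(T + B) + 230 = (-9 - 12) + 230 = -21 + 230 = 209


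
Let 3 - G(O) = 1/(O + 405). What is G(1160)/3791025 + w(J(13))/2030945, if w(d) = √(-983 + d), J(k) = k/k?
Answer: 4694/5932954125 + I*√982/2030945 ≈ 7.9117e-7 + 1.543e-5*I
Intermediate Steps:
J(k) = 1
G(O) = 3 - 1/(405 + O) (G(O) = 3 - 1/(O + 405) = 3 - 1/(405 + O))
G(1160)/3791025 + w(J(13))/2030945 = ((1214 + 3*1160)/(405 + 1160))/3791025 + √(-983 + 1)/2030945 = ((1214 + 3480)/1565)*(1/3791025) + √(-982)*(1/2030945) = ((1/1565)*4694)*(1/3791025) + (I*√982)*(1/2030945) = (4694/1565)*(1/3791025) + I*√982/2030945 = 4694/5932954125 + I*√982/2030945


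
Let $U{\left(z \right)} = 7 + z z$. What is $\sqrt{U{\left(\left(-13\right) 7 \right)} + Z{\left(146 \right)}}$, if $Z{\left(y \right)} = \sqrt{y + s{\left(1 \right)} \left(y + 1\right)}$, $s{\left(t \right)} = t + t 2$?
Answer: $\sqrt{8288 + \sqrt{587}} \approx 91.171$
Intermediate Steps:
$s{\left(t \right)} = 3 t$ ($s{\left(t \right)} = t + 2 t = 3 t$)
$Z{\left(y \right)} = \sqrt{3 + 4 y}$ ($Z{\left(y \right)} = \sqrt{y + 3 \cdot 1 \left(y + 1\right)} = \sqrt{y + 3 \left(1 + y\right)} = \sqrt{y + \left(3 + 3 y\right)} = \sqrt{3 + 4 y}$)
$U{\left(z \right)} = 7 + z^{2}$
$\sqrt{U{\left(\left(-13\right) 7 \right)} + Z{\left(146 \right)}} = \sqrt{\left(7 + \left(\left(-13\right) 7\right)^{2}\right) + \sqrt{3 + 4 \cdot 146}} = \sqrt{\left(7 + \left(-91\right)^{2}\right) + \sqrt{3 + 584}} = \sqrt{\left(7 + 8281\right) + \sqrt{587}} = \sqrt{8288 + \sqrt{587}}$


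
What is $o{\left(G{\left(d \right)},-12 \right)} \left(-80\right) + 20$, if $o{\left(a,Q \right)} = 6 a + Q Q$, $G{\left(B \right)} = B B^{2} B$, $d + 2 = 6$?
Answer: $-134380$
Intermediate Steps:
$d = 4$ ($d = -2 + 6 = 4$)
$G{\left(B \right)} = B^{4}$ ($G{\left(B \right)} = B^{3} B = B^{4}$)
$o{\left(a,Q \right)} = Q^{2} + 6 a$ ($o{\left(a,Q \right)} = 6 a + Q^{2} = Q^{2} + 6 a$)
$o{\left(G{\left(d \right)},-12 \right)} \left(-80\right) + 20 = \left(\left(-12\right)^{2} + 6 \cdot 4^{4}\right) \left(-80\right) + 20 = \left(144 + 6 \cdot 256\right) \left(-80\right) + 20 = \left(144 + 1536\right) \left(-80\right) + 20 = 1680 \left(-80\right) + 20 = -134400 + 20 = -134380$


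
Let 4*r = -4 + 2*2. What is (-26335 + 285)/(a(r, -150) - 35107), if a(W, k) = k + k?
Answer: 26050/35407 ≈ 0.73573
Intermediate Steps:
r = 0 (r = (-4 + 2*2)/4 = (-4 + 4)/4 = (¼)*0 = 0)
a(W, k) = 2*k
(-26335 + 285)/(a(r, -150) - 35107) = (-26335 + 285)/(2*(-150) - 35107) = -26050/(-300 - 35107) = -26050/(-35407) = -26050*(-1/35407) = 26050/35407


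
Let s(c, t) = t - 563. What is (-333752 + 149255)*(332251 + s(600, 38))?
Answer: -61202451822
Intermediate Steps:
s(c, t) = -563 + t
(-333752 + 149255)*(332251 + s(600, 38)) = (-333752 + 149255)*(332251 + (-563 + 38)) = -184497*(332251 - 525) = -184497*331726 = -61202451822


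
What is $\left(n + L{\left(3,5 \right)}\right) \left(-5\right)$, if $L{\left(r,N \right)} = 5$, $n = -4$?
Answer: $-5$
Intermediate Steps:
$\left(n + L{\left(3,5 \right)}\right) \left(-5\right) = \left(-4 + 5\right) \left(-5\right) = 1 \left(-5\right) = -5$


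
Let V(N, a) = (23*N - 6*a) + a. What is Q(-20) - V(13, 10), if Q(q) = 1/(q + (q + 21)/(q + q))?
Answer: -199489/801 ≈ -249.05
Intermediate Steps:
V(N, a) = -5*a + 23*N (V(N, a) = (-6*a + 23*N) + a = -5*a + 23*N)
Q(q) = 1/(q + (21 + q)/(2*q)) (Q(q) = 1/(q + (21 + q)/((2*q))) = 1/(q + (21 + q)*(1/(2*q))) = 1/(q + (21 + q)/(2*q)))
Q(-20) - V(13, 10) = 2*(-20)/(21 - 20 + 2*(-20)²) - (-5*10 + 23*13) = 2*(-20)/(21 - 20 + 2*400) - (-50 + 299) = 2*(-20)/(21 - 20 + 800) - 1*249 = 2*(-20)/801 - 249 = 2*(-20)*(1/801) - 249 = -40/801 - 249 = -199489/801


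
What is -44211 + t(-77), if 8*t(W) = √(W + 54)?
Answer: -44211 + I*√23/8 ≈ -44211.0 + 0.59948*I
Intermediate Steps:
t(W) = √(54 + W)/8 (t(W) = √(W + 54)/8 = √(54 + W)/8)
-44211 + t(-77) = -44211 + √(54 - 77)/8 = -44211 + √(-23)/8 = -44211 + (I*√23)/8 = -44211 + I*√23/8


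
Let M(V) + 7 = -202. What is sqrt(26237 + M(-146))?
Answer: 6*sqrt(723) ≈ 161.33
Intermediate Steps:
M(V) = -209 (M(V) = -7 - 202 = -209)
sqrt(26237 + M(-146)) = sqrt(26237 - 209) = sqrt(26028) = 6*sqrt(723)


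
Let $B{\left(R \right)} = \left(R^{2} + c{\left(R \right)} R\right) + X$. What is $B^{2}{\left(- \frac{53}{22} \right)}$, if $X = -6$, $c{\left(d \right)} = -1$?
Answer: $\frac{1147041}{234256} \approx 4.8965$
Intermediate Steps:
$B{\left(R \right)} = -6 + R^{2} - R$ ($B{\left(R \right)} = \left(R^{2} - R\right) - 6 = -6 + R^{2} - R$)
$B^{2}{\left(- \frac{53}{22} \right)} = \left(-6 + \left(- \frac{53}{22}\right)^{2} - - \frac{53}{22}\right)^{2} = \left(-6 + \frac{2809}{484} + \frac{53}{22}\right)^{2} = \left(\frac{1071}{484}\right)^{2} = \frac{1147041}{234256}$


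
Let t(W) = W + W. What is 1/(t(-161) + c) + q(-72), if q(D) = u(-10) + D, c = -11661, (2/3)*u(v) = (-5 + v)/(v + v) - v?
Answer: -5356409/95864 ≈ -55.875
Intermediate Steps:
u(v) = -3*v/2 + 3*(-5 + v)/(4*v) (u(v) = 3*((-5 + v)/(v + v) - v)/2 = 3*((-5 + v)/((2*v)) - v)/2 = 3*((-5 + v)*(1/(2*v)) - v)/2 = 3*((-5 + v)/(2*v) - v)/2 = 3*(-v + (-5 + v)/(2*v))/2 = -3*v/2 + 3*(-5 + v)/(4*v))
t(W) = 2*W
q(D) = 129/8 + D (q(D) = (3/4)*(-5 - 10 - 2*(-10)**2)/(-10) + D = (3/4)*(-1/10)*(-5 - 10 - 2*100) + D = (3/4)*(-1/10)*(-5 - 10 - 200) + D = (3/4)*(-1/10)*(-215) + D = 129/8 + D)
1/(t(-161) + c) + q(-72) = 1/(2*(-161) - 11661) + (129/8 - 72) = 1/(-322 - 11661) - 447/8 = 1/(-11983) - 447/8 = -1/11983 - 447/8 = -5356409/95864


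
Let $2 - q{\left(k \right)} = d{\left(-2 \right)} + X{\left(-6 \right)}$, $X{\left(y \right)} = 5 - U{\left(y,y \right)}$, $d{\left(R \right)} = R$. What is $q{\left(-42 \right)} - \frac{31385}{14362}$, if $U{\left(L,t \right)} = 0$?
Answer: $- \frac{45747}{14362} \approx -3.1853$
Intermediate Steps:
$X{\left(y \right)} = 5$ ($X{\left(y \right)} = 5 - 0 = 5 + 0 = 5$)
$q{\left(k \right)} = -1$ ($q{\left(k \right)} = 2 - \left(-2 + 5\right) = 2 - 3 = -1$)
$q{\left(-42 \right)} - \frac{31385}{14362} = -1 - \frac{31385}{14362} = - \frac{45747}{14362}$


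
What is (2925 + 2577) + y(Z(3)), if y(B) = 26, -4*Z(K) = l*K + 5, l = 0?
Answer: 5528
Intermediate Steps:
Z(K) = -5/4 (Z(K) = -(0*K + 5)/4 = -(0 + 5)/4 = -¼*5 = -5/4)
(2925 + 2577) + y(Z(3)) = (2925 + 2577) + 26 = 5502 + 26 = 5528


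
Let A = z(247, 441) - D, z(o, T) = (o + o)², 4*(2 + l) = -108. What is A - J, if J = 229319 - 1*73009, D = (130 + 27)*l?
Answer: 92279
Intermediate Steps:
l = -29 (l = -2 + (¼)*(-108) = -2 - 27 = -29)
z(o, T) = 4*o² (z(o, T) = (2*o)² = 4*o²)
D = -4553 (D = (130 + 27)*(-29) = 157*(-29) = -4553)
J = 156310 (J = 229319 - 73009 = 156310)
A = 248589 (A = 4*247² - 1*(-4553) = 4*61009 + 4553 = 244036 + 4553 = 248589)
A - J = 248589 - 1*156310 = 248589 - 156310 = 92279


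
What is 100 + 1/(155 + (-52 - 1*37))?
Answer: 6601/66 ≈ 100.02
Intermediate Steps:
100 + 1/(155 + (-52 - 1*37)) = 100 + 1/(155 + (-52 - 37)) = 100 + 1/(155 - 89) = 100 + 1/66 = 6601/66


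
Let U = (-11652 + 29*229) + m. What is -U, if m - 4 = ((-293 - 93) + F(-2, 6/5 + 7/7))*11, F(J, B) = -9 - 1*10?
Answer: 9462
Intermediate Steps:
F(J, B) = -19 (F(J, B) = -9 - 10 = -19)
m = -4451 (m = 4 + ((-293 - 93) - 19)*11 = 4 + (-386 - 19)*11 = 4 - 405*11 = 4 - 4455 = -4451)
U = -9462 (U = (-11652 + 29*229) - 4451 = (-11652 + 6641) - 4451 = -5011 - 4451 = -9462)
-U = -1*(-9462) = 9462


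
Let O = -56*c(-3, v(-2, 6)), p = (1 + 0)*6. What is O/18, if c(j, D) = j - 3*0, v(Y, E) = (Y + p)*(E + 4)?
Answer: 28/3 ≈ 9.3333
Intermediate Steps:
p = 6 (p = 1*6 = 6)
v(Y, E) = (4 + E)*(6 + Y) (v(Y, E) = (Y + 6)*(E + 4) = (6 + Y)*(4 + E) = (4 + E)*(6 + Y))
c(j, D) = j (c(j, D) = j + 0 = j)
O = 168 (O = -56*(-3) = 168)
O/18 = 168/18 = 168*(1/18) = 28/3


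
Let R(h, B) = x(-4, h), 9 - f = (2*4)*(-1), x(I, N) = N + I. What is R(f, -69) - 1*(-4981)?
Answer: 4994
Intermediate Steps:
x(I, N) = I + N
f = 17 (f = 9 - 2*4*(-1) = 9 - 8*(-1) = 9 - 1*(-8) = 9 + 8 = 17)
R(h, B) = -4 + h
R(f, -69) - 1*(-4981) = (-4 + 17) - 1*(-4981) = 13 + 4981 = 4994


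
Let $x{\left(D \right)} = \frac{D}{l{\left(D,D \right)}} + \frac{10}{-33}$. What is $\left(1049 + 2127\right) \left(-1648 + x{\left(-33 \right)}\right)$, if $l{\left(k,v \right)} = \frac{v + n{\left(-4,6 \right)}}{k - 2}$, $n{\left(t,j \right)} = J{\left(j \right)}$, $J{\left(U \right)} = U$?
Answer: $- \frac{531716392}{99} \approx -5.3709 \cdot 10^{6}$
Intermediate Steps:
$n{\left(t,j \right)} = j$
$l{\left(k,v \right)} = \frac{6 + v}{-2 + k}$ ($l{\left(k,v \right)} = \frac{v + 6}{k - 2} = \frac{6 + v}{-2 + k}$)
$x{\left(D \right)} = - \frac{10}{33} + \frac{D \left(-2 + D\right)}{6 + D}$ ($x{\left(D \right)} = \frac{D}{\frac{1}{-2 + D} \left(6 + D\right)} + \frac{10}{-33} = D \frac{-2 + D}{6 + D} + 10 \left(- \frac{1}{33}\right) = \frac{D \left(-2 + D\right)}{6 + D} - \frac{10}{33} = - \frac{10}{33} + \frac{D \left(-2 + D\right)}{6 + D}$)
$\left(1049 + 2127\right) \left(-1648 + x{\left(-33 \right)}\right) = \left(1049 + 2127\right) \left(-1648 + \frac{-60 - -2508 + 33 \left(-33\right)^{2}}{33 \left(6 - 33\right)}\right) = 3176 \left(-1648 + \frac{-60 + 2508 + 33 \cdot 1089}{33 \left(-27\right)}\right) = 3176 \left(-1648 + \frac{1}{33} \left(- \frac{1}{27}\right) \left(-60 + 2508 + 35937\right)\right) = 3176 \left(-1648 + \frac{1}{33} \left(- \frac{1}{27}\right) 38385\right) = 3176 \left(-1648 - \frac{4265}{99}\right) = 3176 \left(- \frac{167417}{99}\right) = - \frac{531716392}{99}$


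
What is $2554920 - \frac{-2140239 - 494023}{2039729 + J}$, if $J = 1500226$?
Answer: $\frac{9044304462862}{3539955} \approx 2.5549 \cdot 10^{6}$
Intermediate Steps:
$2554920 - \frac{-2140239 - 494023}{2039729 + J} = 2554920 - \frac{-2140239 - 494023}{2039729 + 1500226} = 2554920 - - \frac{2634262}{3539955} = 2554920 + \frac{2634262}{3539955} = \frac{9044304462862}{3539955}$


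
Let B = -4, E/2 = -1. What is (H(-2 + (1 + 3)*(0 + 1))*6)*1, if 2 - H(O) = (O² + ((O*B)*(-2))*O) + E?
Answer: -192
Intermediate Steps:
E = -2 (E = 2*(-1) = -2)
H(O) = 4 - 9*O² (H(O) = 2 - ((O² + ((O*(-4))*(-2))*O) - 2) = 2 - ((O² + (-4*O*(-2))*O) - 2) = 2 - ((O² + (8*O)*O) - 2) = 2 - ((O² + 8*O²) - 2) = 2 - (9*O² - 2) = 2 - (-2 + 9*O²) = 2 + (2 - 9*O²) = 4 - 9*O²)
(H(-2 + (1 + 3)*(0 + 1))*6)*1 = ((4 - 9*(-2 + (1 + 3)*(0 + 1))²)*6)*1 = ((4 - 9*(-2 + 4*1)²)*6)*1 = ((4 - 9*(-2 + 4)²)*6)*1 = ((4 - 9*2²)*6)*1 = ((4 - 9*4)*6)*1 = ((4 - 36)*6)*1 = -32*6*1 = -192*1 = -192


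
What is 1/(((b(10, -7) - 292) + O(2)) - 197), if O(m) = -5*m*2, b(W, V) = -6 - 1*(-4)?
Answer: -1/511 ≈ -0.0019569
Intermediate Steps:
b(W, V) = -2 (b(W, V) = -6 + 4 = -2)
O(m) = -10*m
1/(((b(10, -7) - 292) + O(2)) - 197) = 1/(((-2 - 292) - 10*2) - 197) = 1/((-294 - 20) - 197) = 1/(-314 - 197) = 1/(-511) = -1/511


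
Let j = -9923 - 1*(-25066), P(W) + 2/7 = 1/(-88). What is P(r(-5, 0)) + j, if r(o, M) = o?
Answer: 9327905/616 ≈ 15143.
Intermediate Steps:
P(W) = -183/616 (P(W) = -2/7 + 1/(-88) = -2/7 - 1/88 = -183/616)
j = 15143 (j = -9923 + 25066 = 15143)
P(r(-5, 0)) + j = -183/616 + 15143 = 9327905/616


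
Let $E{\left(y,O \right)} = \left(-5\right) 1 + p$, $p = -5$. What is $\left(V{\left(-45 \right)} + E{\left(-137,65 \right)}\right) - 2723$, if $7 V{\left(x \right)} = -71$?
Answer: $- \frac{19202}{7} \approx -2743.1$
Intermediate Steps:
$V{\left(x \right)} = - \frac{71}{7}$ ($V{\left(x \right)} = \frac{1}{7} \left(-71\right) = - \frac{71}{7}$)
$E{\left(y,O \right)} = -10$ ($E{\left(y,O \right)} = \left(-5\right) 1 - 5 = -5 - 5 = -10$)
$\left(V{\left(-45 \right)} + E{\left(-137,65 \right)}\right) - 2723 = \left(- \frac{71}{7} - 10\right) - 2723 = - \frac{141}{7} - 2723 = - \frac{19202}{7}$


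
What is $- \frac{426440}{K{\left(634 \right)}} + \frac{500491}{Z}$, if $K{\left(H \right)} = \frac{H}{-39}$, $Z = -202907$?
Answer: $\frac{1687130735413}{64321519} \approx 26230.0$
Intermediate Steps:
$K{\left(H \right)} = - \frac{H}{39}$ ($K{\left(H \right)} = H \left(- \frac{1}{39}\right) = - \frac{H}{39}$)
$- \frac{426440}{K{\left(634 \right)}} + \frac{500491}{Z} = - \frac{426440}{\left(- \frac{1}{39}\right) 634} + \frac{500491}{-202907} = - \frac{426440}{- \frac{634}{39}} + 500491 \left(- \frac{1}{202907}\right) = \left(-426440\right) \left(- \frac{39}{634}\right) - \frac{500491}{202907} = \frac{8315580}{317} - \frac{500491}{202907} = \frac{1687130735413}{64321519}$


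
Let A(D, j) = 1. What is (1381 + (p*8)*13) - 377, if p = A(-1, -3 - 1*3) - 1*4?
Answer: 692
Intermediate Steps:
p = -3 (p = 1 - 1*4 = 1 - 4 = -3)
(1381 + (p*8)*13) - 377 = (1381 - 3*8*13) - 377 = (1381 - 24*13) - 377 = (1381 - 312) - 377 = 1069 - 377 = 692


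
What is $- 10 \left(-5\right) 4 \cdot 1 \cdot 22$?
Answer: $4400$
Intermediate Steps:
$- 10 \left(-5\right) 4 \cdot 1 \cdot 22 = - 10 \left(\left(-20\right) 1\right) 22 = \left(-10\right) \left(-20\right) 22 = 200 \cdot 22 = 4400$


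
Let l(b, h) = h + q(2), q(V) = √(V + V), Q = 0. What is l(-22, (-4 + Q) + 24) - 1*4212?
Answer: -4190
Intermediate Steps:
q(V) = √2*√V (q(V) = √(2*V) = √2*√V)
l(b, h) = 2 + h (l(b, h) = h + √2*√2 = h + 2 = 2 + h)
l(-22, (-4 + Q) + 24) - 1*4212 = (2 + ((-4 + 0) + 24)) - 1*4212 = (2 + (-4 + 24)) - 4212 = (2 + 20) - 4212 = 22 - 4212 = -4190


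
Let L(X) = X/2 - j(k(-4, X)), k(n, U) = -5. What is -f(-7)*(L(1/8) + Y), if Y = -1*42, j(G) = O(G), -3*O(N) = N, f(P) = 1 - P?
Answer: 2093/6 ≈ 348.83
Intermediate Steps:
O(N) = -N/3
j(G) = -G/3
L(X) = -5/3 + X/2 (L(X) = X/2 - (-1)*(-5)/3 = X*(1/2) - 1*5/3 = X/2 - 5/3 = -5/3 + X/2)
Y = -42
-f(-7)*(L(1/8) + Y) = -(1 - 1*(-7))*((-5/3 + (1/2)/8) - 42) = -(1 + 7)*((-5/3 + (1/2)*(1/8)) - 42) = -8*((-5/3 + 1/16) - 42) = -8*(-77/48 - 42) = -8*(-2093)/48 = -1*(-2093/6) = 2093/6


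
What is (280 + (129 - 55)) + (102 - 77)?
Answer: 379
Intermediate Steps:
(280 + (129 - 55)) + (102 - 77) = (280 + 74) + 25 = 354 + 25 = 379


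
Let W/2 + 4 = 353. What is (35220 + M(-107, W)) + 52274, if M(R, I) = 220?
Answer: 87714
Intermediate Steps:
W = 698 (W = -8 + 2*353 = -8 + 706 = 698)
(35220 + M(-107, W)) + 52274 = (35220 + 220) + 52274 = 35440 + 52274 = 87714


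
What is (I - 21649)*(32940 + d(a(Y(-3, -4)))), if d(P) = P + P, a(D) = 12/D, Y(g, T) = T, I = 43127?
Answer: 707356452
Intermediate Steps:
d(P) = 2*P
(I - 21649)*(32940 + d(a(Y(-3, -4)))) = (43127 - 21649)*(32940 + 2*(12/(-4))) = 21478*(32940 + 2*(12*(-¼))) = 21478*(32940 + 2*(-3)) = 21478*(32940 - 6) = 21478*32934 = 707356452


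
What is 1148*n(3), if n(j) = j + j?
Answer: 6888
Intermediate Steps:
n(j) = 2*j
1148*n(3) = 1148*(2*3) = 1148*6 = 6888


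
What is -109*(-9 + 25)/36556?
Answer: -436/9139 ≈ -0.047708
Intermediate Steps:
-109*(-9 + 25)/36556 = -109*16*(1/36556) = -1744*1/36556 = -436/9139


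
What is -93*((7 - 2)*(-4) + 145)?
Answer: -11625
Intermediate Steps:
-93*((7 - 2)*(-4) + 145) = -93*(5*(-4) + 145) = -93*(-20 + 145) = -93*125 = -11625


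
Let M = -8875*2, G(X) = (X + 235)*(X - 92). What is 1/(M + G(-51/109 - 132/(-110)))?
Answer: -297025/11662618984 ≈ -2.5468e-5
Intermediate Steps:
G(X) = (-92 + X)*(235 + X) (G(X) = (235 + X)*(-92 + X) = (-92 + X)*(235 + X))
M = -17750
1/(M + G(-51/109 - 132/(-110))) = 1/(-17750 + (-21620 + (-51/109 - 132/(-110))**2 + 143*(-51/109 - 132/(-110)))) = 1/(-17750 + (-21620 + (-51*1/109 - 132*(-1/110))**2 + 143*(-51*1/109 - 132*(-1/110)))) = 1/(-17750 + (-21620 + (-51/109 + 6/5)**2 + 143*(-51/109 + 6/5))) = 1/(-17750 + (-21620 + (399/545)**2 + 143*(399/545))) = 1/(-17750 + (-21620 + 159201/297025 + 57057/545)) = 1/(-17750 - 6390425234/297025) = 1/(-11662618984/297025) = -297025/11662618984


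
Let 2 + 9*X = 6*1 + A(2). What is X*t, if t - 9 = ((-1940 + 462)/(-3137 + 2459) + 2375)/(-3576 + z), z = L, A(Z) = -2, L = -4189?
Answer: 45770302/23691015 ≈ 1.9320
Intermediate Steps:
z = -4189
X = 2/9 (X = -2/9 + (6*1 - 2)/9 = -2/9 + (6 - 2)/9 = -2/9 + (⅑)*4 = -2/9 + 4/9 = 2/9 ≈ 0.22222)
t = 22885151/2632335 (t = 9 + ((-1940 + 462)/(-3137 + 2459) + 2375)/(-3576 - 4189) = 9 + (-1478/(-678) + 2375)/(-7765) = 9 + (-1478*(-1/678) + 2375)*(-1/7765) = 9 + (739/339 + 2375)*(-1/7765) = 9 + (805864/339)*(-1/7765) = 9 - 805864/2632335 = 22885151/2632335 ≈ 8.6939)
X*t = (2/9)*(22885151/2632335) = 45770302/23691015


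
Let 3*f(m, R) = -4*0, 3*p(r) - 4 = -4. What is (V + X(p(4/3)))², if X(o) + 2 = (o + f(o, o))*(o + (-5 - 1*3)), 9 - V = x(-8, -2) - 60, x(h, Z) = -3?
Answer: 4900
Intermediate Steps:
p(r) = 0 (p(r) = 4/3 + (⅓)*(-4) = 4/3 - 4/3 = 0)
f(m, R) = 0 (f(m, R) = (-4*0)/3 = (⅓)*0 = 0)
V = 72 (V = 9 - (-3 - 60) = 9 - 1*(-63) = 9 + 63 = 72)
X(o) = -2 + o*(-8 + o) (X(o) = -2 + (o + 0)*(o + (-5 - 1*3)) = -2 + o*(o + (-5 - 3)) = -2 + o*(o - 8) = -2 + o*(-8 + o))
(V + X(p(4/3)))² = (72 + (-2 + 0² - 8*0))² = (72 + (-2 + 0 + 0))² = (72 - 2)² = 70² = 4900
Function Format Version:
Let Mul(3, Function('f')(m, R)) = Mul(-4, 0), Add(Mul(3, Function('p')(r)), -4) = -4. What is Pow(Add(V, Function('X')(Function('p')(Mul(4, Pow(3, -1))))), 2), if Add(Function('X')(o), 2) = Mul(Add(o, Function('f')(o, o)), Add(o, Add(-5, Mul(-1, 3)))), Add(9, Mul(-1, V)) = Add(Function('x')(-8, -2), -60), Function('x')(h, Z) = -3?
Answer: 4900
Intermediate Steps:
Function('p')(r) = 0 (Function('p')(r) = Add(Rational(4, 3), Mul(Rational(1, 3), -4)) = Add(Rational(4, 3), Rational(-4, 3)) = 0)
Function('f')(m, R) = 0 (Function('f')(m, R) = Mul(Rational(1, 3), Mul(-4, 0)) = Mul(Rational(1, 3), 0) = 0)
V = 72 (V = Add(9, Mul(-1, Add(-3, -60))) = Add(9, Mul(-1, -63)) = Add(9, 63) = 72)
Function('X')(o) = Add(-2, Mul(o, Add(-8, o))) (Function('X')(o) = Add(-2, Mul(Add(o, 0), Add(o, Add(-5, Mul(-1, 3))))) = Add(-2, Mul(o, Add(o, Add(-5, -3)))) = Add(-2, Mul(o, Add(o, -8))) = Add(-2, Mul(o, Add(-8, o))))
Pow(Add(V, Function('X')(Function('p')(Mul(4, Pow(3, -1))))), 2) = Pow(Add(72, Add(-2, Pow(0, 2), Mul(-8, 0))), 2) = Pow(Add(72, Add(-2, 0, 0)), 2) = Pow(Add(72, -2), 2) = Pow(70, 2) = 4900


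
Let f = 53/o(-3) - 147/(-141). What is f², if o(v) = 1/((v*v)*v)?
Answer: 4516915264/2209 ≈ 2.0448e+6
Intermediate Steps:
o(v) = v⁻³ (o(v) = 1/(v²*v) = 1/(v³) = v⁻³)
f = -67208/47 (f = 53/((-3)⁻³) - 147/(-141) = 53/(-1/27) - 147*(-1/141) = 53*(-27) + 49/47 = -1431 + 49/47 = -67208/47 ≈ -1430.0)
f² = (-67208/47)² = 4516915264/2209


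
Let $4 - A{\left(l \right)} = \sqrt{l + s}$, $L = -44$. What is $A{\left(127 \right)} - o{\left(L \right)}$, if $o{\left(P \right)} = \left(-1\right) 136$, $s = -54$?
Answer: $140 - \sqrt{73} \approx 131.46$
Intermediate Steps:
$A{\left(l \right)} = 4 - \sqrt{-54 + l}$ ($A{\left(l \right)} = 4 - \sqrt{l - 54} = 4 - \sqrt{-54 + l}$)
$o{\left(P \right)} = -136$
$A{\left(127 \right)} - o{\left(L \right)} = \left(4 - \sqrt{-54 + 127}\right) - -136 = \left(4 - \sqrt{73}\right) + 136 = 140 - \sqrt{73}$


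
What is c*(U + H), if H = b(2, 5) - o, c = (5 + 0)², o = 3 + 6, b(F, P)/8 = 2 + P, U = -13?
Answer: 850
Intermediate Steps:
b(F, P) = 16 + 8*P (b(F, P) = 8*(2 + P) = 16 + 8*P)
o = 9
c = 25 (c = 5² = 25)
H = 47 (H = (16 + 8*5) - 1*9 = (16 + 40) - 9 = 56 - 9 = 47)
c*(U + H) = 25*(-13 + 47) = 25*34 = 850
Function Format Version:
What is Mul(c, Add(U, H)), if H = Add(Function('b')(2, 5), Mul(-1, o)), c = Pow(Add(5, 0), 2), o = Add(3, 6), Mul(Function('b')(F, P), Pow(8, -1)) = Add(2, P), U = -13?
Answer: 850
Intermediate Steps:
Function('b')(F, P) = Add(16, Mul(8, P)) (Function('b')(F, P) = Mul(8, Add(2, P)) = Add(16, Mul(8, P)))
o = 9
c = 25 (c = Pow(5, 2) = 25)
H = 47 (H = Add(Add(16, Mul(8, 5)), Mul(-1, 9)) = Add(Add(16, 40), -9) = Add(56, -9) = 47)
Mul(c, Add(U, H)) = Mul(25, Add(-13, 47)) = Mul(25, 34) = 850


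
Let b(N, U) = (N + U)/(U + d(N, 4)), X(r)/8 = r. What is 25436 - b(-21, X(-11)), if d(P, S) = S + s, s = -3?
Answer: 2212823/87 ≈ 25435.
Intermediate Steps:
d(P, S) = -3 + S (d(P, S) = S - 3 = -3 + S)
X(r) = 8*r
b(N, U) = (N + U)/(1 + U) (b(N, U) = (N + U)/(U + (-3 + 4)) = (N + U)/(U + 1) = (N + U)/(1 + U))
25436 - b(-21, X(-11)) = 25436 - (-21 + 8*(-11))/(1 + 8*(-11)) = 25436 - (-21 - 88)/(1 - 88) = 25436 - (-109)/(-87) = 25436 - (-1)*(-109)/87 = 25436 - 1*109/87 = 25436 - 109/87 = 2212823/87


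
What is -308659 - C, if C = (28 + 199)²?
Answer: -360188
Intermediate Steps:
C = 51529 (C = 227² = 51529)
-308659 - C = -308659 - 1*51529 = -308659 - 51529 = -360188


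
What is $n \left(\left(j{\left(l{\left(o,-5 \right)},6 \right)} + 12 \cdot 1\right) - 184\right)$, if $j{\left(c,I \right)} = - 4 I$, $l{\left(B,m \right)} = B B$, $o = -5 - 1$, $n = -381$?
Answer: $74676$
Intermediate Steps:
$o = -6$
$l{\left(B,m \right)} = B^{2}$
$n \left(\left(j{\left(l{\left(o,-5 \right)},6 \right)} + 12 \cdot 1\right) - 184\right) = - 381 \left(\left(\left(-4\right) 6 + 12 \cdot 1\right) - 184\right) = - 381 \left(\left(-24 + 12\right) - 184\right) = - 381 \left(-12 - 184\right) = \left(-381\right) \left(-196\right) = 74676$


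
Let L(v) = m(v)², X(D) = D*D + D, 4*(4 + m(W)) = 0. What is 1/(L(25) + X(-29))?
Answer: 1/828 ≈ 0.0012077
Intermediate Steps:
m(W) = -4 (m(W) = -4 + (¼)*0 = -4 + 0 = -4)
X(D) = D + D² (X(D) = D² + D = D + D²)
L(v) = 16 (L(v) = (-4)² = 16)
1/(L(25) + X(-29)) = 1/(16 - 29*(1 - 29)) = 1/(16 - 29*(-28)) = 1/(16 + 812) = 1/828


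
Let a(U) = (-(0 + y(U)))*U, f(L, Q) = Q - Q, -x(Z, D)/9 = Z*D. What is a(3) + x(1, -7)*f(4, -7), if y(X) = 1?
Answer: -3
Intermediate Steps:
x(Z, D) = -9*D*Z (x(Z, D) = -9*Z*D = -9*D*Z)
f(L, Q) = 0
a(U) = -U (a(U) = (-(0 + 1))*U = (-1*1)*U = -U)
a(3) + x(1, -7)*f(4, -7) = -1*3 - 9*(-7)*1*0 = -3 + 63*0 = -3 + 0 = -3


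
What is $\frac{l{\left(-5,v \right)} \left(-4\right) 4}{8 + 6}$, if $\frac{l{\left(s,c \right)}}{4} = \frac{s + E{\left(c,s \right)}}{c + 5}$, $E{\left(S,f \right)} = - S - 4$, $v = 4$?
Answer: $\frac{416}{63} \approx 6.6032$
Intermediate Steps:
$E{\left(S,f \right)} = -4 - S$
$l{\left(s,c \right)} = \frac{4 \left(-4 + s - c\right)}{5 + c}$ ($l{\left(s,c \right)} = 4 \frac{s - \left(4 + c\right)}{c + 5} = 4 \frac{-4 + s - c}{5 + c} = \frac{4 \left(-4 + s - c\right)}{5 + c}$)
$\frac{l{\left(-5,v \right)} \left(-4\right) 4}{8 + 6} = \frac{\frac{4 \left(-4 - 5 - 4\right)}{5 + 4} \left(-4\right) 4}{8 + 6} = \frac{\frac{4 \left(-4 - 5 - 4\right)}{9} \left(-4\right) 4}{14} = 4 \cdot \frac{1}{9} \left(-13\right) \left(-4\right) 4 \cdot \frac{1}{14} = \left(- \frac{52}{9}\right) \left(-4\right) 4 \cdot \frac{1}{14} = \frac{208}{9} \cdot 4 \cdot \frac{1}{14} = \frac{832}{9} \cdot \frac{1}{14} = \frac{416}{63}$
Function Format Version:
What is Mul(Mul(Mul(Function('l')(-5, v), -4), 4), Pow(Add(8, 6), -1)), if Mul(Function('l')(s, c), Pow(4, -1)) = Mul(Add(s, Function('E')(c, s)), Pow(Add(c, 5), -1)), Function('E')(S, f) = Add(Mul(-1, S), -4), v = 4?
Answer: Rational(416, 63) ≈ 6.6032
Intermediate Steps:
Function('E')(S, f) = Add(-4, Mul(-1, S))
Function('l')(s, c) = Mul(4, Pow(Add(5, c), -1), Add(-4, s, Mul(-1, c))) (Function('l')(s, c) = Mul(4, Mul(Add(s, Add(-4, Mul(-1, c))), Pow(Add(c, 5), -1))) = Mul(4, Mul(Add(-4, s, Mul(-1, c)), Pow(Add(5, c), -1))) = Mul(4, Mul(Pow(Add(5, c), -1), Add(-4, s, Mul(-1, c)))) = Mul(4, Pow(Add(5, c), -1), Add(-4, s, Mul(-1, c))))
Mul(Mul(Mul(Function('l')(-5, v), -4), 4), Pow(Add(8, 6), -1)) = Mul(Mul(Mul(Mul(4, Pow(Add(5, 4), -1), Add(-4, -5, Mul(-1, 4))), -4), 4), Pow(Add(8, 6), -1)) = Mul(Mul(Mul(Mul(4, Pow(9, -1), Add(-4, -5, -4)), -4), 4), Pow(14, -1)) = Mul(Mul(Mul(Mul(4, Rational(1, 9), -13), -4), 4), Rational(1, 14)) = Mul(Mul(Mul(Rational(-52, 9), -4), 4), Rational(1, 14)) = Mul(Mul(Rational(208, 9), 4), Rational(1, 14)) = Mul(Rational(832, 9), Rational(1, 14)) = Rational(416, 63)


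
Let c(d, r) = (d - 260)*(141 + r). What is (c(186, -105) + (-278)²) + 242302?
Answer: 316922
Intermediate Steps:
c(d, r) = (-260 + d)*(141 + r)
(c(186, -105) + (-278)²) + 242302 = ((-36660 - 260*(-105) + 141*186 + 186*(-105)) + (-278)²) + 242302 = ((-36660 + 27300 + 26226 - 19530) + 77284) + 242302 = (-2664 + 77284) + 242302 = 74620 + 242302 = 316922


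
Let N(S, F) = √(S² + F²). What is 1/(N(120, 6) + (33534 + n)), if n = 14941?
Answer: 48475/2349811189 - 6*√401/2349811189 ≈ 2.0578e-5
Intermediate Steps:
N(S, F) = √(F² + S²)
1/(N(120, 6) + (33534 + n)) = 1/(√(6² + 120²) + (33534 + 14941)) = 1/(√(36 + 14400) + 48475) = 1/(√14436 + 48475) = 1/(6*√401 + 48475) = 1/(48475 + 6*√401)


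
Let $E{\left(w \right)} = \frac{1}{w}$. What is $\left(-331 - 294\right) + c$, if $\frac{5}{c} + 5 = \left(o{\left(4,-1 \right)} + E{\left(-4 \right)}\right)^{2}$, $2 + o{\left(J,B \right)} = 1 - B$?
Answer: $- \frac{49455}{79} \approx -626.01$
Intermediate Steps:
$o{\left(J,B \right)} = -1 - B$ ($o{\left(J,B \right)} = -2 - \left(-1 + B\right) = -1 - B$)
$c = - \frac{80}{79}$ ($c = \frac{5}{-5 + \left(\left(-1 - -1\right) + \frac{1}{-4}\right)^{2}} = \frac{5}{-5 + \left(\left(-1 + 1\right) - \frac{1}{4}\right)^{2}} = \frac{5}{-5 + \left(0 - \frac{1}{4}\right)^{2}} = \frac{5}{-5 + \left(- \frac{1}{4}\right)^{2}} = \frac{5}{-5 + \frac{1}{16}} = \frac{5}{- \frac{79}{16}} = 5 \left(- \frac{16}{79}\right) = - \frac{80}{79} \approx -1.0127$)
$\left(-331 - 294\right) + c = \left(-331 - 294\right) - \frac{80}{79} = -625 - \frac{80}{79} = - \frac{49455}{79}$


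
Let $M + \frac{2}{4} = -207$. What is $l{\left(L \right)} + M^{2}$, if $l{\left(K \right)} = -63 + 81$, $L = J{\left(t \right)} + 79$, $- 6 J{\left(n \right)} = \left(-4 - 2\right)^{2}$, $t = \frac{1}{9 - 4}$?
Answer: $\frac{172297}{4} \approx 43074.0$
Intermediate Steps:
$t = \frac{1}{5} \approx 0.2$
$J{\left(n \right)} = -6$ ($J{\left(n \right)} = - \frac{\left(-4 - 2\right)^{2}}{6} = - \frac{\left(-6\right)^{2}}{6} = \left(- \frac{1}{6}\right) 36 = -6$)
$M = - \frac{415}{2}$ ($M = - \frac{1}{2} - 207 = - \frac{415}{2} \approx -207.5$)
$L = 73$ ($L = -6 + 79 = 73$)
$l{\left(K \right)} = 18$
$l{\left(L \right)} + M^{2} = 18 + \left(- \frac{415}{2}\right)^{2} = 18 + \frac{172225}{4} = \frac{172297}{4}$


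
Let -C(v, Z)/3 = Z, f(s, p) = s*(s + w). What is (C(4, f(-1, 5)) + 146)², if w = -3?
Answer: 17956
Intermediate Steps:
f(s, p) = s*(-3 + s) (f(s, p) = s*(s - 3) = s*(-3 + s))
C(v, Z) = -3*Z
(C(4, f(-1, 5)) + 146)² = (-(-3)*(-3 - 1) + 146)² = (-(-3)*(-4) + 146)² = (-3*4 + 146)² = (-12 + 146)² = 134² = 17956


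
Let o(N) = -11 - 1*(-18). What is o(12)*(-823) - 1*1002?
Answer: -6763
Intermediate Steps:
o(N) = 7 (o(N) = -11 + 18 = 7)
o(12)*(-823) - 1*1002 = 7*(-823) - 1*1002 = -5761 - 1002 = -6763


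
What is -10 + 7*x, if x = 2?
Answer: 4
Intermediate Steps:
-10 + 7*x = -10 + 7*2 = -10 + 14 = 4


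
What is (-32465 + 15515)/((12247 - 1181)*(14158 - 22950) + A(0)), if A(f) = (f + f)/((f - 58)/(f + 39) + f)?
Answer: 8475/48646136 ≈ 0.00017422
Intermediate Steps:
A(f) = 2*f/(f + (-58 + f)/(39 + f)) (A(f) = (2*f)/((-58 + f)/(39 + f) + f) = (2*f)/(f + (-58 + f)/(39 + f)) = 2*f/(f + (-58 + f)/(39 + f)))
(-32465 + 15515)/((12247 - 1181)*(14158 - 22950) + A(0)) = (-32465 + 15515)/((12247 - 1181)*(14158 - 22950) + 2*0*(39 + 0)/(-58 + 0² + 40*0)) = -16950/(11066*(-8792) + 2*0*39/(-58 + 0 + 0)) = -16950/(-97292272 + 2*0*39/(-58)) = -16950/(-97292272 + 2*0*(-1/58)*39) = -16950/(-97292272 + 0) = -16950/(-97292272) = -16950*(-1/97292272) = 8475/48646136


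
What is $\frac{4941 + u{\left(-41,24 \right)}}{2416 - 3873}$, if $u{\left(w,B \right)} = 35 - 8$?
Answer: $- \frac{4968}{1457} \approx -3.4097$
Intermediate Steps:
$u{\left(w,B \right)} = 27$
$\frac{4941 + u{\left(-41,24 \right)}}{2416 - 3873} = \frac{4941 + 27}{2416 - 3873} = \frac{4968}{-1457} = 4968 \left(- \frac{1}{1457}\right) = - \frac{4968}{1457}$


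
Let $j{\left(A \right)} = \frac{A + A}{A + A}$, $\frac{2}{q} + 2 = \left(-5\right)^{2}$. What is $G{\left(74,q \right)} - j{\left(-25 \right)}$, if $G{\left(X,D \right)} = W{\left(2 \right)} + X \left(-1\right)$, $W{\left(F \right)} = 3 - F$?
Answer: $-74$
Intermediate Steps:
$q = \frac{2}{23}$ ($q = \frac{2}{-2 + \left(-5\right)^{2}} = \frac{2}{-2 + 25} = \frac{2}{23} \approx 0.086957$)
$j{\left(A \right)} = 1$ ($j{\left(A \right)} = \frac{2 A}{2 A} = 2 A \frac{1}{2 A} = 1$)
$G{\left(X,D \right)} = 1 - X$ ($G{\left(X,D \right)} = \left(3 - 2\right) + X \left(-1\right) = \left(3 - 2\right) - X = 1 - X$)
$G{\left(74,q \right)} - j{\left(-25 \right)} = \left(1 - 74\right) - 1 = -73 - 1 = -74$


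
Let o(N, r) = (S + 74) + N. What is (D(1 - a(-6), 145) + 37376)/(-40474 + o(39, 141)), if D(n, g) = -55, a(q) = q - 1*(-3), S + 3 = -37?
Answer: -37321/40401 ≈ -0.92376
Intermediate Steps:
S = -40 (S = -3 - 37 = -40)
a(q) = 3 + q (a(q) = q + 3 = 3 + q)
o(N, r) = 34 + N (o(N, r) = (-40 + 74) + N = 34 + N)
(D(1 - a(-6), 145) + 37376)/(-40474 + o(39, 141)) = (-55 + 37376)/(-40474 + (34 + 39)) = 37321/(-40474 + 73) = 37321/(-40401) = 37321*(-1/40401) = -37321/40401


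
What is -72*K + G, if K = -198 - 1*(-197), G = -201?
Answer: -129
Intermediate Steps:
K = -1 (K = -198 + 197 = -1)
-72*K + G = -72*(-1) - 201 = 72 - 201 = -129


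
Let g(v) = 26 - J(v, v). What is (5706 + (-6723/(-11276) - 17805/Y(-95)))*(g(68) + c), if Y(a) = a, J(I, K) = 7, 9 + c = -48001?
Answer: -60601011355467/214244 ≈ -2.8286e+8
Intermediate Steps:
c = -48010 (c = -9 - 48001 = -48010)
g(v) = 19 (g(v) = 26 - 1*7 = 26 - 7 = 19)
(5706 + (-6723/(-11276) - 17805/Y(-95)))*(g(68) + c) = (5706 + (-6723/(-11276) - 17805/(-95)))*(19 - 48010) = (5706 + (-6723*(-1/11276) - 17805*(-1/95)))*(-47991) = (5706 + (6723/11276 + 3561/19))*(-47991) = (5706 + 40281573/214244)*(-47991) = (1262757837/214244)*(-47991) = -60601011355467/214244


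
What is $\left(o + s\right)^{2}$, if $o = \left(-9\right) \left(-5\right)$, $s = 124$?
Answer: $28561$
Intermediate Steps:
$o = 45$
$\left(o + s\right)^{2} = \left(45 + 124\right)^{2} = 169^{2} = 28561$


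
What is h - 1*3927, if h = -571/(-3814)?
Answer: -14977007/3814 ≈ -3926.9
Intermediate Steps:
h = 571/3814 (h = -571*(-1/3814) = 571/3814 ≈ 0.14971)
h - 1*3927 = 571/3814 - 1*3927 = 571/3814 - 3927 = -14977007/3814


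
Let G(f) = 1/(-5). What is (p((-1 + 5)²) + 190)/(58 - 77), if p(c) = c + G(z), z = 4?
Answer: -1029/95 ≈ -10.832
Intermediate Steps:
G(f) = -⅕
p(c) = -⅕ + c (p(c) = c - ⅕ = -⅕ + c)
(p((-1 + 5)²) + 190)/(58 - 77) = ((-⅕ + (-1 + 5)²) + 190)/(58 - 77) = ((-⅕ + 4²) + 190)/(-19) = -((-⅕ + 16) + 190)/19 = -(79/5 + 190)/19 = -1/19*1029/5 = -1029/95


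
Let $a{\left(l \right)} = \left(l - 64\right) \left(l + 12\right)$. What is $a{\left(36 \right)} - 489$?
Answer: $-1833$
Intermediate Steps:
$a{\left(l \right)} = \left(-64 + l\right) \left(12 + l\right)$
$a{\left(36 \right)} - 489 = \left(-768 + 36^{2} - 1872\right) - 489 = \left(-768 + 1296 - 1872\right) - 489 = -1344 - 489 = -1833$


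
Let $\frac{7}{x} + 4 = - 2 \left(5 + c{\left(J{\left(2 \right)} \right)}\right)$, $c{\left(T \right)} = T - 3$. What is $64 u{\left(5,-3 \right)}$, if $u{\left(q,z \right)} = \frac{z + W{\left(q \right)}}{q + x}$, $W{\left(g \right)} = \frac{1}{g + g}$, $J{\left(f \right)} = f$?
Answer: $- \frac{11136}{265} \approx -42.023$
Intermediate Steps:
$c{\left(T \right)} = -3 + T$
$W{\left(g \right)} = \frac{1}{2 g}$
$x = - \frac{7}{12}$ ($x = \frac{7}{-4 - 2 \left(5 + \left(-3 + 2\right)\right)} = \frac{7}{-4 - 2 \left(5 - 1\right)} = \frac{7}{-4 - 8} = \frac{7}{-12} = 7 \left(- \frac{1}{12}\right) = - \frac{7}{12} \approx -0.58333$)
$u{\left(q,z \right)} = \frac{z + \frac{1}{2 q}}{- \frac{7}{12} + q}$ ($u{\left(q,z \right)} = \frac{z + \frac{1}{2 q}}{q - \frac{7}{12}} = \frac{z + \frac{1}{2 q}}{- \frac{7}{12} + q}$)
$64 u{\left(5,-3 \right)} = 64 \frac{6 \left(1 + 2 \cdot 5 \left(-3\right)\right)}{5 \left(-7 + 12 \cdot 5\right)} = 64 \cdot 6 \cdot \frac{1}{5} \frac{1}{-7 + 60} \left(1 - 30\right) = 64 \cdot 6 \cdot \frac{1}{5} \cdot \frac{1}{53} \left(-29\right) = 64 \left(- \frac{174}{265}\right) = - \frac{11136}{265}$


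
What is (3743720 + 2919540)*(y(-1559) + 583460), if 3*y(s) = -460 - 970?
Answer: 11653708577000/3 ≈ 3.8846e+12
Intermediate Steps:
y(s) = -1430/3 (y(s) = (-460 - 970)/3 = (1/3)*(-1430) = -1430/3)
(3743720 + 2919540)*(y(-1559) + 583460) = (3743720 + 2919540)*(-1430/3 + 583460) = 6663260*(1748950/3) = 11653708577000/3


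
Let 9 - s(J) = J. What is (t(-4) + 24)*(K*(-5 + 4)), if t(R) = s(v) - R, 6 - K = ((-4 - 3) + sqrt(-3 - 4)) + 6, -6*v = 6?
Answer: -266 + 38*I*sqrt(7) ≈ -266.0 + 100.54*I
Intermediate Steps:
v = -1 (v = -1/6*6 = -1)
s(J) = 9 - J
K = 7 - I*sqrt(7) (K = 6 - (((-4 - 3) + sqrt(-3 - 4)) + 6) = 6 - ((-7 + sqrt(-7)) + 6) = 6 - ((-7 + I*sqrt(7)) + 6) = 6 - (-1 + I*sqrt(7)) = 6 + (1 - I*sqrt(7)) = 7 - I*sqrt(7) ≈ 7.0 - 2.6458*I)
t(R) = 10 - R (t(R) = (9 - 1*(-1)) - R = (9 + 1) - R = 10 - R)
(t(-4) + 24)*(K*(-5 + 4)) = ((10 - 1*(-4)) + 24)*((7 - I*sqrt(7))*(-5 + 4)) = ((10 + 4) + 24)*((7 - I*sqrt(7))*(-1)) = (14 + 24)*(-7 + I*sqrt(7)) = 38*(-7 + I*sqrt(7)) = -266 + 38*I*sqrt(7)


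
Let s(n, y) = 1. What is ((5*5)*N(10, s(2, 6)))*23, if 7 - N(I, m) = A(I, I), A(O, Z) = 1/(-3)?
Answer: 12650/3 ≈ 4216.7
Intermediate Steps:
A(O, Z) = -⅓
N(I, m) = 22/3 (N(I, m) = 7 - 1*(-⅓) = 7 + ⅓ = 22/3)
((5*5)*N(10, s(2, 6)))*23 = ((5*5)*(22/3))*23 = (25*(22/3))*23 = (550/3)*23 = 12650/3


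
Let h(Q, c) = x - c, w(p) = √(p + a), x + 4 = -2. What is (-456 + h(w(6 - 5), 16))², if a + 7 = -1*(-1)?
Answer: 228484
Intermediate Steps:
x = -6 (x = -4 - 2 = -6)
a = -6 (a = -7 - 1*(-1) = -7 + 1 = -6)
w(p) = √(-6 + p) (w(p) = √(p - 6) = √(-6 + p))
h(Q, c) = -6 - c
(-456 + h(w(6 - 5), 16))² = (-456 + (-6 - 1*16))² = (-456 + (-6 - 16))² = (-456 - 22)² = (-478)² = 228484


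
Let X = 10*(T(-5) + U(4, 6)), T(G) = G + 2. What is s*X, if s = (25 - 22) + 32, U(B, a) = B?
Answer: 350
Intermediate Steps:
T(G) = 2 + G
s = 35 (s = 3 + 32 = 35)
X = 10 (X = 10*((2 - 5) + 4) = 10*(-3 + 4) = 10*1 = 10)
s*X = 35*10 = 350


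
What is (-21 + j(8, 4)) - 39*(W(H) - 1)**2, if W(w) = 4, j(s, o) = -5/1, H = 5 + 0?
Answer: -377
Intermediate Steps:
H = 5
j(s, o) = -5 (j(s, o) = -5*1 = -5)
(-21 + j(8, 4)) - 39*(W(H) - 1)**2 = (-21 - 5) - 39*(4 - 1)**2 = -26 - 39*3**2 = -26 - 39*9 = -26 - 351 = -377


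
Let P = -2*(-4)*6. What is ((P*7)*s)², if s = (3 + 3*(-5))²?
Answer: 2341011456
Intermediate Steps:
P = 48 (P = 8*6 = 48)
s = 144 (s = (3 - 15)² = (-12)² = 144)
((P*7)*s)² = ((48*7)*144)² = (336*144)² = 48384² = 2341011456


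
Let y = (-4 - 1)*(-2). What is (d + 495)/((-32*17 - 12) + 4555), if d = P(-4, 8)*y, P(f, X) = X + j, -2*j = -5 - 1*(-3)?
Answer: 195/1333 ≈ 0.14629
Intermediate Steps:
y = 10 (y = -5*(-2) = 10)
j = 1 (j = -(-5 - 1*(-3))/2 = -(-5 + 3)/2 = -½*(-2) = 1)
P(f, X) = 1 + X (P(f, X) = X + 1 = 1 + X)
d = 90 (d = (1 + 8)*10 = 9*10 = 90)
(d + 495)/((-32*17 - 12) + 4555) = (90 + 495)/((-32*17 - 12) + 4555) = 585/((-544 - 12) + 4555) = 585/(-556 + 4555) = 585/3999 = 585*(1/3999) = 195/1333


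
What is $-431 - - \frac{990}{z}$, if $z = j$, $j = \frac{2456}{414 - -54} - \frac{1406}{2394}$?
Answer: $- \frac{75847}{347} \approx -218.58$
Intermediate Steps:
$j = \frac{3817}{819}$ ($j = \frac{2456}{414 + 54} - \frac{37}{63} = \frac{2456}{468} - \frac{37}{63} = 2456 \cdot \frac{1}{468} - \frac{37}{63} = \frac{614}{117} - \frac{37}{63} = \frac{3817}{819} \approx 4.6606$)
$z = \frac{3817}{819} \approx 4.6606$
$-431 - - \frac{990}{z} = -431 - - \frac{990}{\frac{3817}{819}} = -431 - \left(-990\right) \frac{819}{3817} = -431 - - \frac{73710}{347} = -431 + \frac{73710}{347} = - \frac{75847}{347}$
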